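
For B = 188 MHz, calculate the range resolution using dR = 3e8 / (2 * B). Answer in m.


dR = 3e8 / (2 * 188000000.0) = 0.8 m

0.8 m


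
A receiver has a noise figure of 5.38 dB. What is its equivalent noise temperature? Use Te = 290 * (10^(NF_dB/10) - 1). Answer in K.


NF_lin = 10^(5.38/10) = 3.451437
Te = 290 * (3.451437 - 1) = 710.9 K

710.9 K


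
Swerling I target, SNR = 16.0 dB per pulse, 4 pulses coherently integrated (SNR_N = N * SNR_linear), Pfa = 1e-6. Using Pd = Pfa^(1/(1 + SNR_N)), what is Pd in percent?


SNR_lin = 10^(16.0/10) = 39.81072
SNR_N = 4 * 39.81072 = 159.24288
1/(1 + SNR_N) = 1/160.24288 = 0.0062405
Pd = (1e-6)^0.0062405 = 0.9174
Pd = 91.7%

91.7%


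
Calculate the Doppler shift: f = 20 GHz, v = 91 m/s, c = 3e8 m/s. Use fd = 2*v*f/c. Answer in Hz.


fd = 2 * 91 * 20000000000.0 / 3e8 = 12133.3 Hz

12133.3 Hz


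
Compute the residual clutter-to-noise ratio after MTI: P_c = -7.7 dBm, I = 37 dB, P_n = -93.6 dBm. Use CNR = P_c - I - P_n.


CNR = -7.7 - 37 - (-93.6) = 48.9 dB

48.9 dB


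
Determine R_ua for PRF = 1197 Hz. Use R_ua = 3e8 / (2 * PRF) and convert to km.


R_ua = 3e8 / (2 * 1197) = 125313.3 m = 125.3 km

125.3 km


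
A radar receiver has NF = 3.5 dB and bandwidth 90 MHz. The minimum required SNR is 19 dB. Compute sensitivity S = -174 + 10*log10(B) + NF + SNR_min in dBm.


10*log10(90000000.0) = 79.54
S = -174 + 79.54 + 3.5 + 19 = -72.0 dBm

-72.0 dBm


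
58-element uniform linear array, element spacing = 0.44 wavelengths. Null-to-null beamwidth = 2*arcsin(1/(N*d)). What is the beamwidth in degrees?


1/(N*d) = 1/(58*0.44) = 0.039185
BW = 2*arcsin(0.039185) = 4.5 degrees

4.5 degrees


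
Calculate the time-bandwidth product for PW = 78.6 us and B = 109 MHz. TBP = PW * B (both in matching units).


TBP = 78.6 * 109 = 8567.4

8567.4


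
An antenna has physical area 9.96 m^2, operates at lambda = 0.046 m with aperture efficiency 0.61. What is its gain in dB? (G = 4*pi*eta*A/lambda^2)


G_linear = 4*pi*0.61*9.96/0.046^2 = 36081.4
G_dB = 10*log10(36081.4) = 45.6 dB

45.6 dB


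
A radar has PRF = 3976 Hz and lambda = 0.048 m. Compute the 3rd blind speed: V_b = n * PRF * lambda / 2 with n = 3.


V_blind = 3 * 3976 * 0.048 / 2 = 286.3 m/s

286.3 m/s


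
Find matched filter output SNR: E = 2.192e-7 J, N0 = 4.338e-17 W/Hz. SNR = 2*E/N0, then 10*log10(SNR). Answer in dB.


SNR_lin = 2 * 2.192e-7 / 4.338e-17 = 1.011e10
SNR_dB = 10*log10(1.011e10) = 100.0 dB

100.0 dB


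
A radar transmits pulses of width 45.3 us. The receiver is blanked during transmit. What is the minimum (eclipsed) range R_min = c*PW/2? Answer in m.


R_min = 3e8 * 45.3e-6 / 2 = 6795.0 m

6795.0 m


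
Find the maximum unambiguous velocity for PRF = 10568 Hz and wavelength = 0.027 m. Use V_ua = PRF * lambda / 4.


V_ua = 10568 * 0.027 / 4 = 71.3 m/s

71.3 m/s


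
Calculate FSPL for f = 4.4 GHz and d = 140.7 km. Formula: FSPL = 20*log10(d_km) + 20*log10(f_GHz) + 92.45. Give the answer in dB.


20*log10(140.7) = 42.97
20*log10(4.4) = 12.87
FSPL = 148.3 dB

148.3 dB


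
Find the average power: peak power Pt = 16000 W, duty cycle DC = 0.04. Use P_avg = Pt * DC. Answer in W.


P_avg = 16000 * 0.04 = 640.0 W

640.0 W


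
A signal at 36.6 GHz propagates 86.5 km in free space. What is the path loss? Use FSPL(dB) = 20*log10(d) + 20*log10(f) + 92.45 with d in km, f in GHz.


20*log10(86.5) = 38.74
20*log10(36.6) = 31.27
FSPL = 162.5 dB

162.5 dB


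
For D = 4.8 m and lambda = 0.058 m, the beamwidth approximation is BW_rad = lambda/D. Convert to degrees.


BW_rad = 0.058 / 4.8 = 0.012083
BW_deg = 0.69 degrees

0.69 degrees


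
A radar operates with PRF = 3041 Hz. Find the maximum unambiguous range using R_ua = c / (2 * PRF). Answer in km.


R_ua = 3e8 / (2 * 3041) = 49325.9 m = 49.3 km

49.3 km


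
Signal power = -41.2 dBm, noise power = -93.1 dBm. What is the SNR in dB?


SNR = -41.2 - (-93.1) = 51.9 dB

51.9 dB


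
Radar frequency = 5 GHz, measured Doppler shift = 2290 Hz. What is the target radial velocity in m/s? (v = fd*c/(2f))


v = 2290 * 3e8 / (2 * 5000000000.0) = 68.7 m/s

68.7 m/s


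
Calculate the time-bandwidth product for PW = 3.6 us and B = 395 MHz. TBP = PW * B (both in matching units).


TBP = 3.6 * 395 = 1422.0

1422.0


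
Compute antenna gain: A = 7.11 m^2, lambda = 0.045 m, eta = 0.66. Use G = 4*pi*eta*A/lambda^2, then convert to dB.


G_linear = 4*pi*0.66*7.11/0.045^2 = 29120.47
G_dB = 10*log10(29120.47) = 44.6 dB

44.6 dB


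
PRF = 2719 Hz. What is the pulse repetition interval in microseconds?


PRI = 1/2719 = 0.0003677823 s = 367.8 us

367.8 us


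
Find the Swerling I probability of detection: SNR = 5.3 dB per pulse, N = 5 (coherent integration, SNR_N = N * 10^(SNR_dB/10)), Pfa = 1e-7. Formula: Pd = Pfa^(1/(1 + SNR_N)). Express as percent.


SNR_lin = 10^(5.3/10) = 3.38844
SNR_N = 5 * 3.38844 = 16.9422
1/(1 + SNR_N) = 1/17.9422 = 0.0557345
Pd = (1e-7)^0.0557345 = 0.40725
Pd = 40.7%

40.7%


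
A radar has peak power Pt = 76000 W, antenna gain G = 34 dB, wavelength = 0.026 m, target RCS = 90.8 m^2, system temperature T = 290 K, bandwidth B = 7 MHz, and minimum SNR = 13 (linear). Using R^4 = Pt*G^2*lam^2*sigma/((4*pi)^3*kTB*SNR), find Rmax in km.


G_lin = 10^(34/10) = 2511.886432
R^4 = 76000 * 2511.886432^2 * 0.026^2 * 90.8 / ((4*pi)^3 * 1.38e-23 * 290 * 7000000.0 * 13)
R^4 = 4.07285e19 m^4
R_max = (4.07285e19)^(1/4) = 79886.7 m = 79.9 km

79.9 km


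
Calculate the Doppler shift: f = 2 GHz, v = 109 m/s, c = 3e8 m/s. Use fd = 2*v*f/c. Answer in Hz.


fd = 2 * 109 * 2000000000.0 / 3e8 = 1453.3 Hz

1453.3 Hz


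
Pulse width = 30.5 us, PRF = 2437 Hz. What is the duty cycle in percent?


DC = 30.5e-6 * 2437 * 100 = 7.43%

7.43%


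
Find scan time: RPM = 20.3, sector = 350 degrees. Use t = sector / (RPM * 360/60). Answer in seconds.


t = 350 / (20.3 * 360) * 60 = 2.87 s

2.87 s


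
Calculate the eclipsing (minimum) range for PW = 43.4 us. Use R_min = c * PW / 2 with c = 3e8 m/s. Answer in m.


R_min = 3e8 * 43.4e-6 / 2 = 6510.0 m

6510.0 m


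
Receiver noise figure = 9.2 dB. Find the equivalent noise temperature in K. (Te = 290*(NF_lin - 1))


NF_lin = 10^(9.2/10) = 8.317638
Te = 290 * (8.317638 - 1) = 2122.1 K

2122.1 K


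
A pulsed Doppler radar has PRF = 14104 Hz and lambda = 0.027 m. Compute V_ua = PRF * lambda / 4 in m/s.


V_ua = 14104 * 0.027 / 4 = 95.2 m/s

95.2 m/s


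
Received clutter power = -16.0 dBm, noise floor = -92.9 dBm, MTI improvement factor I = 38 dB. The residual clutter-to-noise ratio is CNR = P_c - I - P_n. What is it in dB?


CNR = -16.0 - 38 - (-92.9) = 38.9 dB

38.9 dB


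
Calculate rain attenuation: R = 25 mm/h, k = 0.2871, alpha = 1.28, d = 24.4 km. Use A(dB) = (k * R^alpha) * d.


gamma = 0.2871 * 25^1.28 = 17.676505 dB/km
A = 17.676505 * 24.4 = 431.31 dB

431.31 dB


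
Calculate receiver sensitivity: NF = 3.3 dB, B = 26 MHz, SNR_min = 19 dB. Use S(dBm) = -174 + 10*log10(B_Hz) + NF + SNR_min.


10*log10(26000000.0) = 74.15
S = -174 + 74.15 + 3.3 + 19 = -77.6 dBm

-77.6 dBm


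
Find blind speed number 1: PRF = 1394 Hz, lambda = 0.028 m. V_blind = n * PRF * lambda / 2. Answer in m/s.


V_blind = 1 * 1394 * 0.028 / 2 = 19.5 m/s

19.5 m/s


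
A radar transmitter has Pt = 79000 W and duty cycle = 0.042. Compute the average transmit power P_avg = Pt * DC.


P_avg = 79000 * 0.042 = 3318.0 W

3318.0 W


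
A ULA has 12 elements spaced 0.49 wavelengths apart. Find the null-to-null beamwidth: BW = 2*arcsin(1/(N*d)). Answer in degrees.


1/(N*d) = 1/(12*0.49) = 0.170068
BW = 2*arcsin(0.170068) = 19.6 degrees

19.6 degrees


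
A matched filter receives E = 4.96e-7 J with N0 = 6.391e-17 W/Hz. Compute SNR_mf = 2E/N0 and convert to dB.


SNR_lin = 2 * 4.96e-7 / 6.391e-17 = 1.552e10
SNR_dB = 10*log10(1.552e10) = 101.9 dB

101.9 dB


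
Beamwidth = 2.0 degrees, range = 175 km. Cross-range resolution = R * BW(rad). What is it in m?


BW_rad = 0.034906585
CR = 175000 * 0.034906585 = 6108.7 m

6108.7 m


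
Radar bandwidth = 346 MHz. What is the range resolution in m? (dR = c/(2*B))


dR = 3e8 / (2 * 346000000.0) = 0.43 m

0.43 m


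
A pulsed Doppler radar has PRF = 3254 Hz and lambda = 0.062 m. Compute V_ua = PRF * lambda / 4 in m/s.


V_ua = 3254 * 0.062 / 4 = 50.4 m/s

50.4 m/s


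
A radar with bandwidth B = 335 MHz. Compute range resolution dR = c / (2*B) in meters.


dR = 3e8 / (2 * 335000000.0) = 0.45 m

0.45 m


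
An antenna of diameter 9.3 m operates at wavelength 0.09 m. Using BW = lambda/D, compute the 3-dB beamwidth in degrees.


BW_rad = 0.09 / 9.3 = 0.009677
BW_deg = 0.55 degrees

0.55 degrees


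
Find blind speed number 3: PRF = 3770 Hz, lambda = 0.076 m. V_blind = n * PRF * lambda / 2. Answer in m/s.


V_blind = 3 * 3770 * 0.076 / 2 = 429.8 m/s

429.8 m/s


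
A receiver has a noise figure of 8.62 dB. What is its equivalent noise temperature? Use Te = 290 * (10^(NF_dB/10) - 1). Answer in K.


NF_lin = 10^(8.62/10) = 7.277798
Te = 290 * (7.277798 - 1) = 1820.6 K

1820.6 K


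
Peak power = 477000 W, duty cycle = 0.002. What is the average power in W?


P_avg = 477000 * 0.002 = 954.0 W

954.0 W


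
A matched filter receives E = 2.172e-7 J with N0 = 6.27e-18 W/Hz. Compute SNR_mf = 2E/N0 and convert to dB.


SNR_lin = 2 * 2.172e-7 / 6.27e-18 = 6.928e10
SNR_dB = 10*log10(6.928e10) = 108.4 dB

108.4 dB


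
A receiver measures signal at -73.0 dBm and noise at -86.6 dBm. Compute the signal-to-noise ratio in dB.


SNR = -73.0 - (-86.6) = 13.6 dB

13.6 dB


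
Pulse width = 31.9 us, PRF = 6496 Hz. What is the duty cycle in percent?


DC = 31.9e-6 * 6496 * 100 = 20.72%

20.72%


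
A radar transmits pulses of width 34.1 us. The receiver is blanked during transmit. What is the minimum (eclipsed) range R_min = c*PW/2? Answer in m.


R_min = 3e8 * 34.1e-6 / 2 = 5115.0 m

5115.0 m


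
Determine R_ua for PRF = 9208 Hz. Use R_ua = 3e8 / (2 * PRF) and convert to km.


R_ua = 3e8 / (2 * 9208) = 16290.2 m = 16.3 km

16.3 km


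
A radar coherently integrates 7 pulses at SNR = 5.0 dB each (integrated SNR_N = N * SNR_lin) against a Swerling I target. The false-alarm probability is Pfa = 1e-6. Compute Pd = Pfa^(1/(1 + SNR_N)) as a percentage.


SNR_lin = 10^(5.0/10) = 3.16228
SNR_N = 7 * 3.16228 = 22.13596
1/(1 + SNR_N) = 1/23.13596 = 0.0432228
Pd = (1e-6)^0.0432228 = 0.55038
Pd = 55.0%

55.0%


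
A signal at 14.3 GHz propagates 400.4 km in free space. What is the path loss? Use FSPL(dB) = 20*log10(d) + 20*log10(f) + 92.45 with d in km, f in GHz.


20*log10(400.4) = 52.05
20*log10(14.3) = 23.11
FSPL = 167.6 dB

167.6 dB


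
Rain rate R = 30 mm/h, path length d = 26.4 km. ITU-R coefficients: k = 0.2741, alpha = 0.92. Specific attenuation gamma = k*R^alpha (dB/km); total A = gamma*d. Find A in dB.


gamma = 0.2741 * 30^0.92 = 6.264128 dB/km
A = 6.264128 * 26.4 = 165.37 dB

165.37 dB


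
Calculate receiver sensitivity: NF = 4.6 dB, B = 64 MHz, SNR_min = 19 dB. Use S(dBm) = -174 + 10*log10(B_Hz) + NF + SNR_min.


10*log10(64000000.0) = 78.06
S = -174 + 78.06 + 4.6 + 19 = -72.3 dBm

-72.3 dBm


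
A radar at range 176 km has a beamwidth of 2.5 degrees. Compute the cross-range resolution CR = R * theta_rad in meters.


BW_rad = 0.043633231
CR = 176000 * 0.043633231 = 7679.4 m

7679.4 m


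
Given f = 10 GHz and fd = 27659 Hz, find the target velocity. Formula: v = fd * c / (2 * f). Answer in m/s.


v = 27659 * 3e8 / (2 * 10000000000.0) = 414.9 m/s

414.9 m/s


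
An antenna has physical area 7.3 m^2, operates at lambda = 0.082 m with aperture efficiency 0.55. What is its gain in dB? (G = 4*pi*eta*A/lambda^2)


G_linear = 4*pi*0.55*7.3/0.082^2 = 7503.57
G_dB = 10*log10(7503.57) = 38.8 dB

38.8 dB


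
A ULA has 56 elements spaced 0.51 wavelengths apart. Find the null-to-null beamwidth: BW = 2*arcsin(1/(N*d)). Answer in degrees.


1/(N*d) = 1/(56*0.51) = 0.035014
BW = 2*arcsin(0.035014) = 4.0 degrees

4.0 degrees


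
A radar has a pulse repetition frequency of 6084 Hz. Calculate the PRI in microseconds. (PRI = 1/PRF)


PRI = 1/6084 = 0.0001643655 s = 164.4 us

164.4 us


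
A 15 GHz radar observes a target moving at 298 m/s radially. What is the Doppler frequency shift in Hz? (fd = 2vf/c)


fd = 2 * 298 * 15000000000.0 / 3e8 = 29800.0 Hz

29800.0 Hz


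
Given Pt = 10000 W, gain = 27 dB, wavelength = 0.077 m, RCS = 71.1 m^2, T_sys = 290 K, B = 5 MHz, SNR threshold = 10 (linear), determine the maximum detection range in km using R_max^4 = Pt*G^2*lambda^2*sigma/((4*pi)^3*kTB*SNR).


G_lin = 10^(27/10) = 501.187234
R^4 = 10000 * 501.187234^2 * 0.077^2 * 71.1 / ((4*pi)^3 * 1.38e-23 * 290 * 5000000.0 * 10)
R^4 = 2.6667e18 m^4
R_max = (2.6667e18)^(1/4) = 40410.4 m = 40.4 km

40.4 km


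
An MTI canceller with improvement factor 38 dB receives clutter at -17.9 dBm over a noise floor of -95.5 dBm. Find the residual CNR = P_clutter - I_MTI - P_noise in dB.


CNR = -17.9 - 38 - (-95.5) = 39.6 dB

39.6 dB


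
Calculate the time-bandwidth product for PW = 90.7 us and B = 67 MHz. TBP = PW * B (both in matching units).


TBP = 90.7 * 67 = 6076.9

6076.9


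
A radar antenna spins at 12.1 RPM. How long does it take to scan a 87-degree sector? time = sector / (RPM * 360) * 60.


t = 87 / (12.1 * 360) * 60 = 1.2 s

1.2 s


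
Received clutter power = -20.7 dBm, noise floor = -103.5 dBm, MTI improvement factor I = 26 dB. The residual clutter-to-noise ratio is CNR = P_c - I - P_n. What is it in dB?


CNR = -20.7 - 26 - (-103.5) = 56.8 dB

56.8 dB


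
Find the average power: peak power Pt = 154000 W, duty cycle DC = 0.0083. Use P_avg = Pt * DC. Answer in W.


P_avg = 154000 * 0.0083 = 1278.2 W

1278.2 W


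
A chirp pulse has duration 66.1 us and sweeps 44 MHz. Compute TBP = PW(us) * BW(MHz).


TBP = 66.1 * 44 = 2908.4

2908.4


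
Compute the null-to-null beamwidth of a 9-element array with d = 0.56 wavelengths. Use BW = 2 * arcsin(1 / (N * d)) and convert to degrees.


1/(N*d) = 1/(9*0.56) = 0.198413
BW = 2*arcsin(0.198413) = 22.9 degrees

22.9 degrees


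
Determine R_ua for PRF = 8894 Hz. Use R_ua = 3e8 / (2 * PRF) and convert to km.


R_ua = 3e8 / (2 * 8894) = 16865.3 m = 16.9 km

16.9 km


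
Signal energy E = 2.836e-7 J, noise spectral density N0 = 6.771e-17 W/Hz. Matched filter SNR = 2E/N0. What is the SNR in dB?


SNR_lin = 2 * 2.836e-7 / 6.771e-17 = 8.377e9
SNR_dB = 10*log10(8.377e9) = 99.2 dB

99.2 dB


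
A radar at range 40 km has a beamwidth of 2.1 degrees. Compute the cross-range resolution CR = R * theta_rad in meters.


BW_rad = 0.036651914
CR = 40000 * 0.036651914 = 1466.1 m

1466.1 m


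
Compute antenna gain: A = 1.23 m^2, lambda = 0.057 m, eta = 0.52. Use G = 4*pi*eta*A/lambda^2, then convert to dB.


G_linear = 4*pi*0.52*1.23/0.057^2 = 2473.82
G_dB = 10*log10(2473.82) = 33.9 dB

33.9 dB


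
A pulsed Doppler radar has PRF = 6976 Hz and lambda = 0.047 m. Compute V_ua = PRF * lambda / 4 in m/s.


V_ua = 6976 * 0.047 / 4 = 82.0 m/s

82.0 m/s


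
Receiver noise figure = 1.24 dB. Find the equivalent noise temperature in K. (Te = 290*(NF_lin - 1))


NF_lin = 10^(1.24/10) = 1.330454
Te = 290 * (1.330454 - 1) = 95.8 K

95.8 K


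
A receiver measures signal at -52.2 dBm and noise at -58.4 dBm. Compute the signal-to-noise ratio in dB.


SNR = -52.2 - (-58.4) = 6.2 dB

6.2 dB


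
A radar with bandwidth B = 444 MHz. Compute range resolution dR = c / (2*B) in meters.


dR = 3e8 / (2 * 444000000.0) = 0.34 m

0.34 m


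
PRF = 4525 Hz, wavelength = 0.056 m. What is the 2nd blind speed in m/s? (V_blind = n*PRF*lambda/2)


V_blind = 2 * 4525 * 0.056 / 2 = 253.4 m/s

253.4 m/s


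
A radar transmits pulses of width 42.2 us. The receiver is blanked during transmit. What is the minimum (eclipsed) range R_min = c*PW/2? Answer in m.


R_min = 3e8 * 42.2e-6 / 2 = 6330.0 m

6330.0 m


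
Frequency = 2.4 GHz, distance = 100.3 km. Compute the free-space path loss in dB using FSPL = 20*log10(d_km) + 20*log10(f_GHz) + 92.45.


20*log10(100.3) = 40.03
20*log10(2.4) = 7.6
FSPL = 140.1 dB

140.1 dB


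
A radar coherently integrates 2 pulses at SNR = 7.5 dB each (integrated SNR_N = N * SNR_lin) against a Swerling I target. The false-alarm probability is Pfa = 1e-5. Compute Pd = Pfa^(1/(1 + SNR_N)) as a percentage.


SNR_lin = 10^(7.5/10) = 5.62341
SNR_N = 2 * 5.62341 = 11.24682
1/(1 + SNR_N) = 1/12.24682 = 0.0816538
Pd = (1e-5)^0.0816538 = 0.3906
Pd = 39.1%

39.1%


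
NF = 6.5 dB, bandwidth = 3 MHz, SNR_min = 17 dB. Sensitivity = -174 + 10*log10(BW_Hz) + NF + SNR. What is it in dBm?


10*log10(3000000.0) = 64.77
S = -174 + 64.77 + 6.5 + 17 = -85.7 dBm

-85.7 dBm


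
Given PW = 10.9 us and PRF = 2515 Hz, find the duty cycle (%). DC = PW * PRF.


DC = 10.9e-6 * 2515 * 100 = 2.74%

2.74%


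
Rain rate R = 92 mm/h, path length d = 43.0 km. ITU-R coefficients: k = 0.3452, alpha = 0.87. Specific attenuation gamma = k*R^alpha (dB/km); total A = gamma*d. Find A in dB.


gamma = 0.3452 * 92^0.87 = 17.642747 dB/km
A = 17.642747 * 43.0 = 758.64 dB

758.64 dB


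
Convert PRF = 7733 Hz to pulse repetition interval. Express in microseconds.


PRI = 1/7733 = 0.0001293159 s = 129.3 us

129.3 us


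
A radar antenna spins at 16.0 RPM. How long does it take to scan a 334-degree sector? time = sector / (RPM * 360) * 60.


t = 334 / (16.0 * 360) * 60 = 3.48 s

3.48 s


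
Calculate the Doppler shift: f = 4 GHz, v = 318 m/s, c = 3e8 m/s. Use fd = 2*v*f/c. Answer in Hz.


fd = 2 * 318 * 4000000000.0 / 3e8 = 8480.0 Hz

8480.0 Hz


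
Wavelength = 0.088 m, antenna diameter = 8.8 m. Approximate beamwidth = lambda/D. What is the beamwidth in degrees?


BW_rad = 0.088 / 8.8 = 0.01
BW_deg = 0.57 degrees

0.57 degrees


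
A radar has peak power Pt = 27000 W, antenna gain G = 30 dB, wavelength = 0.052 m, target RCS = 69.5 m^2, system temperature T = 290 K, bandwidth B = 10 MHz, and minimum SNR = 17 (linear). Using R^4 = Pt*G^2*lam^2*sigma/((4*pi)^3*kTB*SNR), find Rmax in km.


G_lin = 10^(30/10) = 1000.0
R^4 = 27000 * 1000.0^2 * 0.052^2 * 69.5 / ((4*pi)^3 * 1.38e-23 * 290 * 10000000.0 * 17)
R^4 = 3.75837e18 m^4
R_max = (3.75837e18)^(1/4) = 44030.1 m = 44.0 km

44.0 km


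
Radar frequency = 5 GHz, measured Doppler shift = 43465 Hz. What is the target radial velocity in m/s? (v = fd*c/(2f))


v = 43465 * 3e8 / (2 * 5000000000.0) = 1304.0 m/s

1304.0 m/s


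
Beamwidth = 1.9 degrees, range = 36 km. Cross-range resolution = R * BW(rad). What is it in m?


BW_rad = 0.033161256
CR = 36000 * 0.033161256 = 1193.8 m

1193.8 m


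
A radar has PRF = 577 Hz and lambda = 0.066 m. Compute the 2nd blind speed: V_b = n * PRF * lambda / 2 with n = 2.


V_blind = 2 * 577 * 0.066 / 2 = 38.1 m/s

38.1 m/s


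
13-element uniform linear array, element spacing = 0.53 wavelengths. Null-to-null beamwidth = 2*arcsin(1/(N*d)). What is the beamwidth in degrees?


1/(N*d) = 1/(13*0.53) = 0.145138
BW = 2*arcsin(0.145138) = 16.7 degrees

16.7 degrees


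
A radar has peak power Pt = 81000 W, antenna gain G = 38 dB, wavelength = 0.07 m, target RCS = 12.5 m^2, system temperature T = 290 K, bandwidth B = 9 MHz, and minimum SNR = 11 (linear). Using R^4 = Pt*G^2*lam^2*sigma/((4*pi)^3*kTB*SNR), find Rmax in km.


G_lin = 10^(38/10) = 6309.573445
R^4 = 81000 * 6309.573445^2 * 0.07^2 * 12.5 / ((4*pi)^3 * 1.38e-23 * 290 * 9000000.0 * 11)
R^4 = 2.51217e20 m^4
R_max = (2.51217e20)^(1/4) = 125896.1 m = 125.9 km

125.9 km


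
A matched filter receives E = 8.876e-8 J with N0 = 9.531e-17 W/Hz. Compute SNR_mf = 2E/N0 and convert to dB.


SNR_lin = 2 * 8.876e-8 / 9.531e-17 = 1.863e9
SNR_dB = 10*log10(1.863e9) = 92.7 dB

92.7 dB


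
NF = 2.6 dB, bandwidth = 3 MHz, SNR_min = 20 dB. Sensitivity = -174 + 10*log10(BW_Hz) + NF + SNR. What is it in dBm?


10*log10(3000000.0) = 64.77
S = -174 + 64.77 + 2.6 + 20 = -86.6 dBm

-86.6 dBm


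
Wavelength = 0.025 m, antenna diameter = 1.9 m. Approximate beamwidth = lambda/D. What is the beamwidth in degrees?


BW_rad = 0.025 / 1.9 = 0.013158
BW_deg = 0.75 degrees

0.75 degrees


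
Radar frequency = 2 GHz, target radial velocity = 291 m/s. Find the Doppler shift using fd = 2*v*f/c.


fd = 2 * 291 * 2000000000.0 / 3e8 = 3880.0 Hz

3880.0 Hz


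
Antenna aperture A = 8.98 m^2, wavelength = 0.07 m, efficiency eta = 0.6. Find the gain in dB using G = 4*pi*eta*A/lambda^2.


G_linear = 4*pi*0.6*8.98/0.07^2 = 13817.88
G_dB = 10*log10(13817.88) = 41.4 dB

41.4 dB


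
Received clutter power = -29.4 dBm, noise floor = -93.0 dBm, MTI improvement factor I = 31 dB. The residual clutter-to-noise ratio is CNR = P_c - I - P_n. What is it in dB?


CNR = -29.4 - 31 - (-93.0) = 32.6 dB

32.6 dB


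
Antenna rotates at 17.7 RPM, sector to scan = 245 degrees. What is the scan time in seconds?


t = 245 / (17.7 * 360) * 60 = 2.31 s

2.31 s


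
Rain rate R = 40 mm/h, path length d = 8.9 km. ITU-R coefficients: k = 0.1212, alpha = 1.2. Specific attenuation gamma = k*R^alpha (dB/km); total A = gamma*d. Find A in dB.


gamma = 0.1212 * 40^1.2 = 10.138521 dB/km
A = 10.138521 * 8.9 = 90.23 dB

90.23 dB


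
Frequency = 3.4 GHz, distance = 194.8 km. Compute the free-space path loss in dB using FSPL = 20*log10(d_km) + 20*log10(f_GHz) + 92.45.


20*log10(194.8) = 45.79
20*log10(3.4) = 10.63
FSPL = 148.9 dB

148.9 dB


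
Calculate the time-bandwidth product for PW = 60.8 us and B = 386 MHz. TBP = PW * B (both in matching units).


TBP = 60.8 * 386 = 23468.8

23468.8


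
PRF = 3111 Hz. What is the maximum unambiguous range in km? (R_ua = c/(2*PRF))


R_ua = 3e8 / (2 * 3111) = 48216.0 m = 48.2 km

48.2 km


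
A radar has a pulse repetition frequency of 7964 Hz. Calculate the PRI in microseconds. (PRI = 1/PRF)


PRI = 1/7964 = 0.000125565 s = 125.6 us

125.6 us


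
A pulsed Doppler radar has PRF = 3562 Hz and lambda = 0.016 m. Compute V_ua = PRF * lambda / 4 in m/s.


V_ua = 3562 * 0.016 / 4 = 14.2 m/s

14.2 m/s


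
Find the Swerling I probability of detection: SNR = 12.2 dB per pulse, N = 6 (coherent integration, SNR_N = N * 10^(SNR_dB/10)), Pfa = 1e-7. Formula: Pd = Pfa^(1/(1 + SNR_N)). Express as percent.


SNR_lin = 10^(12.2/10) = 16.59587
SNR_N = 6 * 16.59587 = 99.57522
1/(1 + SNR_N) = 1/100.57522 = 0.0099428
Pd = (1e-7)^0.0099428 = 0.85192
Pd = 85.2%

85.2%


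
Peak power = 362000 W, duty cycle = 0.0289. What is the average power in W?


P_avg = 362000 * 0.0289 = 10461.8 W

10461.8 W


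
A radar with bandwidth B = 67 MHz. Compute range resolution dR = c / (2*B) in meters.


dR = 3e8 / (2 * 67000000.0) = 2.24 m

2.24 m


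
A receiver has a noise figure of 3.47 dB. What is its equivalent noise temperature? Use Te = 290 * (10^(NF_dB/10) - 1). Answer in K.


NF_lin = 10^(3.47/10) = 2.22331
Te = 290 * (2.22331 - 1) = 354.8 K

354.8 K


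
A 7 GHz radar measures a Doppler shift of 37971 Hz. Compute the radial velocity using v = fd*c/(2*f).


v = 37971 * 3e8 / (2 * 7000000000.0) = 813.7 m/s

813.7 m/s


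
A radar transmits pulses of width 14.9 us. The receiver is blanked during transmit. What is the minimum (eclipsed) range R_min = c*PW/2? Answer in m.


R_min = 3e8 * 14.9e-6 / 2 = 2235.0 m

2235.0 m


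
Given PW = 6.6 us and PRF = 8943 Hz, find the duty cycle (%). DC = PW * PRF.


DC = 6.6e-6 * 8943 * 100 = 5.9%

5.9%


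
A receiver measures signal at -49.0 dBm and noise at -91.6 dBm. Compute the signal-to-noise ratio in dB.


SNR = -49.0 - (-91.6) = 42.6 dB

42.6 dB


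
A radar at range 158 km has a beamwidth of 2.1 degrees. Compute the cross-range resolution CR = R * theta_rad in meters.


BW_rad = 0.036651914
CR = 158000 * 0.036651914 = 5791.0 m

5791.0 m


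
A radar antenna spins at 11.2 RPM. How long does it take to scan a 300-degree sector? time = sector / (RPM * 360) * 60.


t = 300 / (11.2 * 360) * 60 = 4.46 s

4.46 s


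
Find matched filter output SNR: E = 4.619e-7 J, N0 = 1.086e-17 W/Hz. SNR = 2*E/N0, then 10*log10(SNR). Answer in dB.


SNR_lin = 2 * 4.619e-7 / 1.086e-17 = 8.506e10
SNR_dB = 10*log10(8.506e10) = 109.3 dB

109.3 dB


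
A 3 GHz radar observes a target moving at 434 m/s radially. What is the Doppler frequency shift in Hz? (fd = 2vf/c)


fd = 2 * 434 * 3000000000.0 / 3e8 = 8680.0 Hz

8680.0 Hz


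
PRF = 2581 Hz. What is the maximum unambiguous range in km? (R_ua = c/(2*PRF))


R_ua = 3e8 / (2 * 2581) = 58117.0 m = 58.1 km

58.1 km


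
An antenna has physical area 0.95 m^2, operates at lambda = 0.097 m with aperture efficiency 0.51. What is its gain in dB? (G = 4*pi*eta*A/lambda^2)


G_linear = 4*pi*0.51*0.95/0.097^2 = 647.08
G_dB = 10*log10(647.08) = 28.1 dB

28.1 dB


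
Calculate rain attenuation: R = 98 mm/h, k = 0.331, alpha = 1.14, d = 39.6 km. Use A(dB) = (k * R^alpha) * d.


gamma = 0.331 * 98^1.14 = 61.634762 dB/km
A = 61.634762 * 39.6 = 2440.74 dB

2440.74 dB


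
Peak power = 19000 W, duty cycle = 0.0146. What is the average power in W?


P_avg = 19000 * 0.0146 = 277.4 W

277.4 W


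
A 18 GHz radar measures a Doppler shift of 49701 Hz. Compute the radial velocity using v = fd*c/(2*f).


v = 49701 * 3e8 / (2 * 18000000000.0) = 414.2 m/s

414.2 m/s


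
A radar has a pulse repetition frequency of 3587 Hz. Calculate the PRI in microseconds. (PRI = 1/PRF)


PRI = 1/3587 = 0.0002787845 s = 278.8 us

278.8 us


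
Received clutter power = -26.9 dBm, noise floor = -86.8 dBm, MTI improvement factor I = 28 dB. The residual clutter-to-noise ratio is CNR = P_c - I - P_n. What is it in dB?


CNR = -26.9 - 28 - (-86.8) = 31.9 dB

31.9 dB


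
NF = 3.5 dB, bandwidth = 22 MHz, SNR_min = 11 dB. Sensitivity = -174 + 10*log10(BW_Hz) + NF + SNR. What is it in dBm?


10*log10(22000000.0) = 73.42
S = -174 + 73.42 + 3.5 + 11 = -86.1 dBm

-86.1 dBm


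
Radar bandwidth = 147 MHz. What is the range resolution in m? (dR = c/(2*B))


dR = 3e8 / (2 * 147000000.0) = 1.02 m

1.02 m


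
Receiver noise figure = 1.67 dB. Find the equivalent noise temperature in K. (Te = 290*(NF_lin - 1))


NF_lin = 10^(1.67/10) = 1.468926
Te = 290 * (1.468926 - 1) = 136.0 K

136.0 K


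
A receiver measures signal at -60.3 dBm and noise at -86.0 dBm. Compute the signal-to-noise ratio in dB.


SNR = -60.3 - (-86.0) = 25.7 dB

25.7 dB


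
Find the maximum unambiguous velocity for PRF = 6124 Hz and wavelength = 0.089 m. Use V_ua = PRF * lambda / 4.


V_ua = 6124 * 0.089 / 4 = 136.3 m/s

136.3 m/s


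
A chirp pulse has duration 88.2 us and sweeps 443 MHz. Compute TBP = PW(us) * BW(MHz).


TBP = 88.2 * 443 = 39072.6

39072.6


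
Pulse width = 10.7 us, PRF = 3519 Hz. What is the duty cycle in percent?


DC = 10.7e-6 * 3519 * 100 = 3.77%

3.77%


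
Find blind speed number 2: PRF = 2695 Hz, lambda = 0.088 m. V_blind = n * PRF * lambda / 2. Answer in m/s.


V_blind = 2 * 2695 * 0.088 / 2 = 237.2 m/s

237.2 m/s


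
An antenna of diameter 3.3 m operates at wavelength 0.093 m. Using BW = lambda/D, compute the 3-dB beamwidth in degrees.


BW_rad = 0.093 / 3.3 = 0.028182
BW_deg = 1.61 degrees

1.61 degrees


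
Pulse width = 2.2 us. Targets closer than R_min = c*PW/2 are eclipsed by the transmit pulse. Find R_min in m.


R_min = 3e8 * 2.2e-6 / 2 = 330.0 m

330.0 m


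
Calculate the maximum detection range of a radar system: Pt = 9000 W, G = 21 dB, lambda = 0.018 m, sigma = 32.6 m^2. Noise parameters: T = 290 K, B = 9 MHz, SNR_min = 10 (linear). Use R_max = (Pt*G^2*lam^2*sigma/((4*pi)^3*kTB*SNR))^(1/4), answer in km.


G_lin = 10^(21/10) = 125.892541
R^4 = 9000 * 125.892541^2 * 0.018^2 * 32.6 / ((4*pi)^3 * 1.38e-23 * 290 * 9000000.0 * 10)
R^4 = 2.10793e15 m^4
R_max = (2.10793e15)^(1/4) = 6775.9 m = 6.8 km

6.8 km


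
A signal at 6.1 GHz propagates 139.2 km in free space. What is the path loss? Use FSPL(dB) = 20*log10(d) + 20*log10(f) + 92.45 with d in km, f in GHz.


20*log10(139.2) = 42.87
20*log10(6.1) = 15.71
FSPL = 151.0 dB

151.0 dB


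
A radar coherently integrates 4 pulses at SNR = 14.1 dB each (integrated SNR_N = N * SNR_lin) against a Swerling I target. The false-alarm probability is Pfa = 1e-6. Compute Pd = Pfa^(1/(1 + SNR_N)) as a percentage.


SNR_lin = 10^(14.1/10) = 25.70396
SNR_N = 4 * 25.70396 = 102.81584
1/(1 + SNR_N) = 1/103.81584 = 0.0096324
Pd = (1e-6)^0.0096324 = 0.8754
Pd = 87.5%

87.5%


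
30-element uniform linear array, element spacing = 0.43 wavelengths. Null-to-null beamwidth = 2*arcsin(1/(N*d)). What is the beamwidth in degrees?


1/(N*d) = 1/(30*0.43) = 0.077519
BW = 2*arcsin(0.077519) = 8.9 degrees

8.9 degrees


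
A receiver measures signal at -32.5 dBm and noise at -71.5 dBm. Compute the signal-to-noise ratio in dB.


SNR = -32.5 - (-71.5) = 39.0 dB

39.0 dB


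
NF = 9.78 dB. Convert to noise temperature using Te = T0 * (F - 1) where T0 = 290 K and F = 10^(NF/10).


NF_lin = 10^(9.78/10) = 9.506048
Te = 290 * (9.506048 - 1) = 2466.8 K

2466.8 K


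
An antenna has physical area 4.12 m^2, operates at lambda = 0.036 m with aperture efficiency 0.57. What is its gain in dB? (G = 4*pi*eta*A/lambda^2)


G_linear = 4*pi*0.57*4.12/0.036^2 = 22770.73
G_dB = 10*log10(22770.73) = 43.6 dB

43.6 dB


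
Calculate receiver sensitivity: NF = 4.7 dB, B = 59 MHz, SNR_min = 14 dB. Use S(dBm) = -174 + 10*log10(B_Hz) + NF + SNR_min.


10*log10(59000000.0) = 77.71
S = -174 + 77.71 + 4.7 + 14 = -77.6 dBm

-77.6 dBm


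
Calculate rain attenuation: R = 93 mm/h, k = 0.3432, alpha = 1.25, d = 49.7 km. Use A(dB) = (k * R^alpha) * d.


gamma = 0.3432 * 93^1.25 = 99.117643 dB/km
A = 99.117643 * 49.7 = 4926.15 dB

4926.15 dB


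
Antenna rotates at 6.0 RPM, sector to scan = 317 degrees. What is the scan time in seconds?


t = 317 / (6.0 * 360) * 60 = 8.81 s

8.81 s


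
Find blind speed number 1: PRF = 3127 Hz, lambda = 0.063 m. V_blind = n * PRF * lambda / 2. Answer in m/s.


V_blind = 1 * 3127 * 0.063 / 2 = 98.5 m/s

98.5 m/s


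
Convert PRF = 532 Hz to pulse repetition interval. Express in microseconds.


PRI = 1/532 = 0.0018796992 s = 1879.7 us

1879.7 us


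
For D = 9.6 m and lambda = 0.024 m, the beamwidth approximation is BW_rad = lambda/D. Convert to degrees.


BW_rad = 0.024 / 9.6 = 0.0025
BW_deg = 0.14 degrees

0.14 degrees


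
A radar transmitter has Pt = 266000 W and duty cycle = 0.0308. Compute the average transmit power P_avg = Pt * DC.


P_avg = 266000 * 0.0308 = 8192.8 W

8192.8 W


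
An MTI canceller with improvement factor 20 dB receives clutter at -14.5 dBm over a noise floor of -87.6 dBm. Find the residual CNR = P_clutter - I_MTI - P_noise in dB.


CNR = -14.5 - 20 - (-87.6) = 53.1 dB

53.1 dB


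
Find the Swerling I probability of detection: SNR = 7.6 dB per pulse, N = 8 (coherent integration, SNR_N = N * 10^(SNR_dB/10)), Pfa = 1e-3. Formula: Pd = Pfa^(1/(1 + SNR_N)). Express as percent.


SNR_lin = 10^(7.6/10) = 5.7544
SNR_N = 8 * 5.7544 = 46.0352
1/(1 + SNR_N) = 1/47.0352 = 0.0212607
Pd = (1e-3)^0.0212607 = 0.86341
Pd = 86.3%

86.3%


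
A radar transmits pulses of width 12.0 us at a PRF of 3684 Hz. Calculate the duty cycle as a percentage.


DC = 12.0e-6 * 3684 * 100 = 4.42%

4.42%


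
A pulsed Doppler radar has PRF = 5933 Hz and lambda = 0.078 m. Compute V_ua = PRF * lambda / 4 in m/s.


V_ua = 5933 * 0.078 / 4 = 115.7 m/s

115.7 m/s


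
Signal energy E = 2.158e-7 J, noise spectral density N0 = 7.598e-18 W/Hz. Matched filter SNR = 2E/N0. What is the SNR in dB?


SNR_lin = 2 * 2.158e-7 / 7.598e-18 = 5.68e10
SNR_dB = 10*log10(5.68e10) = 107.5 dB

107.5 dB


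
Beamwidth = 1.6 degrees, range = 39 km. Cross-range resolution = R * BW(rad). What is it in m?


BW_rad = 0.027925268
CR = 39000 * 0.027925268 = 1089.1 m

1089.1 m


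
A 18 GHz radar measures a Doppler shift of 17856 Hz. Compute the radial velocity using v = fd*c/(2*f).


v = 17856 * 3e8 / (2 * 18000000000.0) = 148.8 m/s

148.8 m/s


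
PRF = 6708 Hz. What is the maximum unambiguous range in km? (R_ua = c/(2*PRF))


R_ua = 3e8 / (2 * 6708) = 22361.4 m = 22.4 km

22.4 km


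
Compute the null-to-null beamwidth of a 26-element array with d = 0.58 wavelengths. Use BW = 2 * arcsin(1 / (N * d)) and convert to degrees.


1/(N*d) = 1/(26*0.58) = 0.066313
BW = 2*arcsin(0.066313) = 7.6 degrees

7.6 degrees


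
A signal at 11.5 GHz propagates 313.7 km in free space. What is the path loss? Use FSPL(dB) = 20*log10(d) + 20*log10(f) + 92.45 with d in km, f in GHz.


20*log10(313.7) = 49.93
20*log10(11.5) = 21.21
FSPL = 163.6 dB

163.6 dB


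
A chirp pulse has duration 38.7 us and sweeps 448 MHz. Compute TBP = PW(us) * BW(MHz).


TBP = 38.7 * 448 = 17337.6

17337.6


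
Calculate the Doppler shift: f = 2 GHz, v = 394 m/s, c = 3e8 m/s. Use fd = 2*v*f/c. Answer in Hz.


fd = 2 * 394 * 2000000000.0 / 3e8 = 5253.3 Hz

5253.3 Hz


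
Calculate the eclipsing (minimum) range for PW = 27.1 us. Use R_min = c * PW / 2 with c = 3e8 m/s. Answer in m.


R_min = 3e8 * 27.1e-6 / 2 = 4065.0 m

4065.0 m


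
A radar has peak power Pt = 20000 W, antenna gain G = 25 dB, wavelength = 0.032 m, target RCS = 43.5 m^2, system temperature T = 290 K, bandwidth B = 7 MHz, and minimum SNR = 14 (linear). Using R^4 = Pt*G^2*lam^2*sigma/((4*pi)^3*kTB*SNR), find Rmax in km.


G_lin = 10^(25/10) = 316.227766
R^4 = 20000 * 316.227766^2 * 0.032^2 * 43.5 / ((4*pi)^3 * 1.38e-23 * 290 * 7000000.0 * 14)
R^4 = 1.14469e17 m^4
R_max = (1.14469e17)^(1/4) = 18393.8 m = 18.4 km

18.4 km


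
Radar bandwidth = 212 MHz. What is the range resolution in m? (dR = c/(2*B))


dR = 3e8 / (2 * 212000000.0) = 0.71 m

0.71 m


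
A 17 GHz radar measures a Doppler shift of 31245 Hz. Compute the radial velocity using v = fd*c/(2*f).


v = 31245 * 3e8 / (2 * 17000000000.0) = 275.7 m/s

275.7 m/s


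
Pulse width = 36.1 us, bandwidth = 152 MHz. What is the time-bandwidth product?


TBP = 36.1 * 152 = 5487.2

5487.2


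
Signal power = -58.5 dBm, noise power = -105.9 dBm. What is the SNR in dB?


SNR = -58.5 - (-105.9) = 47.4 dB

47.4 dB


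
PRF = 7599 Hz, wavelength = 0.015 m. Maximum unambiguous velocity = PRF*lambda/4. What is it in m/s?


V_ua = 7599 * 0.015 / 4 = 28.5 m/s

28.5 m/s


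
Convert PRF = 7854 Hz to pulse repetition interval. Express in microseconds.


PRI = 1/7854 = 0.0001273237 s = 127.3 us

127.3 us


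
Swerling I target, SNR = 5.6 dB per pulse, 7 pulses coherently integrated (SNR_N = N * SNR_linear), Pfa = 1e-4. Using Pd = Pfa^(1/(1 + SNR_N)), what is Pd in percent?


SNR_lin = 10^(5.6/10) = 3.63078
SNR_N = 7 * 3.63078 = 25.41546
1/(1 + SNR_N) = 1/26.41546 = 0.0378566
Pd = (1e-4)^0.0378566 = 0.70562
Pd = 70.6%

70.6%


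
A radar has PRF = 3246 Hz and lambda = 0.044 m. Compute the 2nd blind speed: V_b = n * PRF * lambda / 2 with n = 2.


V_blind = 2 * 3246 * 0.044 / 2 = 142.8 m/s

142.8 m/s


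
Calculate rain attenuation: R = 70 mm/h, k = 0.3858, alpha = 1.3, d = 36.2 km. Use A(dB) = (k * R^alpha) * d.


gamma = 0.3858 * 70^1.3 = 96.602791 dB/km
A = 96.602791 * 36.2 = 3497.02 dB

3497.02 dB


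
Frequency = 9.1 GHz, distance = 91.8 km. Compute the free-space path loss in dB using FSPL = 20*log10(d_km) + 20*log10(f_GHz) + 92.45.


20*log10(91.8) = 39.26
20*log10(9.1) = 19.18
FSPL = 150.9 dB

150.9 dB


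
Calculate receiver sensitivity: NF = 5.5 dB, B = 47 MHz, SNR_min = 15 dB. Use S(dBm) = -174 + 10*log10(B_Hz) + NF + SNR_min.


10*log10(47000000.0) = 76.72
S = -174 + 76.72 + 5.5 + 15 = -76.8 dBm

-76.8 dBm


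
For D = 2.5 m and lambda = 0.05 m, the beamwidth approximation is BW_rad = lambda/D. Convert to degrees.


BW_rad = 0.05 / 2.5 = 0.02
BW_deg = 1.15 degrees

1.15 degrees


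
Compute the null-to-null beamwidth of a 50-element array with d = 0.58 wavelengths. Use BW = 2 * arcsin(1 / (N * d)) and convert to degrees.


1/(N*d) = 1/(50*0.58) = 0.034483
BW = 2*arcsin(0.034483) = 4.0 degrees

4.0 degrees


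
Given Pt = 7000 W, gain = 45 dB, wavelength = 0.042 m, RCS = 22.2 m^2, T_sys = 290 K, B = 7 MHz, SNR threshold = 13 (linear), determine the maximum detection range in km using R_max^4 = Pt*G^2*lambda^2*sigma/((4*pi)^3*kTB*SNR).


G_lin = 10^(45/10) = 31622.776602
R^4 = 7000 * 31622.776602^2 * 0.042^2 * 22.2 / ((4*pi)^3 * 1.38e-23 * 290 * 7000000.0 * 13)
R^4 = 3.79316e20 m^4
R_max = (3.79316e20)^(1/4) = 139556.6 m = 139.6 km

139.6 km


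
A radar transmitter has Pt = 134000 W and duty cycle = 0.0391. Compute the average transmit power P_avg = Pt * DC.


P_avg = 134000 * 0.0391 = 5239.4 W

5239.4 W


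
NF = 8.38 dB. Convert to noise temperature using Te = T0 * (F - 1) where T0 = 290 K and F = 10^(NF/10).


NF_lin = 10^(8.38/10) = 6.886523
Te = 290 * (6.886523 - 1) = 1707.1 K

1707.1 K


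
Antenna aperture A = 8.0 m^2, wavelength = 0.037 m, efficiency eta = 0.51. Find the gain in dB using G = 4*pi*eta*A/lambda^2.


G_linear = 4*pi*0.51*8.0/0.037^2 = 37451.27
G_dB = 10*log10(37451.27) = 45.7 dB

45.7 dB


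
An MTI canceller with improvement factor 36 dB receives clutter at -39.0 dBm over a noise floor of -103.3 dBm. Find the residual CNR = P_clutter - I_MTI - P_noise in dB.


CNR = -39.0 - 36 - (-103.3) = 28.3 dB

28.3 dB


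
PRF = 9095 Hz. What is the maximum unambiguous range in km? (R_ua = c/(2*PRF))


R_ua = 3e8 / (2 * 9095) = 16492.6 m = 16.5 km

16.5 km


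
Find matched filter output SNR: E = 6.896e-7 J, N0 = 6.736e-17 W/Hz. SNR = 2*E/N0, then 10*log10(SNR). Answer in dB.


SNR_lin = 2 * 6.896e-7 / 6.736e-17 = 2.048e10
SNR_dB = 10*log10(2.048e10) = 103.1 dB

103.1 dB


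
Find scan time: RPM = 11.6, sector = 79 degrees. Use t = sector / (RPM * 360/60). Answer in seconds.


t = 79 / (11.6 * 360) * 60 = 1.14 s

1.14 s


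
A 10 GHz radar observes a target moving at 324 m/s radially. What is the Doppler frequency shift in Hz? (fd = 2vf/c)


fd = 2 * 324 * 10000000000.0 / 3e8 = 21600.0 Hz

21600.0 Hz


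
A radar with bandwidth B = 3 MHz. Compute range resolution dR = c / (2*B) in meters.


dR = 3e8 / (2 * 3000000.0) = 50.0 m

50.0 m


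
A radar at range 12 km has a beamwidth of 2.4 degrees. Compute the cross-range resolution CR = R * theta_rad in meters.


BW_rad = 0.041887902
CR = 12000 * 0.041887902 = 502.7 m

502.7 m


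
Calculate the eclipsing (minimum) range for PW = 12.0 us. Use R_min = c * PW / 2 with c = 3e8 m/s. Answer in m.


R_min = 3e8 * 12.0e-6 / 2 = 1800.0 m

1800.0 m


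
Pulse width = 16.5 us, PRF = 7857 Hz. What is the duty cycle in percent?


DC = 16.5e-6 * 7857 * 100 = 12.96%

12.96%


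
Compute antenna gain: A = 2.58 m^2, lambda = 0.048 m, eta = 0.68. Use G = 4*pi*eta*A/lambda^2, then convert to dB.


G_linear = 4*pi*0.68*2.58/0.048^2 = 9568.77
G_dB = 10*log10(9568.77) = 39.8 dB

39.8 dB


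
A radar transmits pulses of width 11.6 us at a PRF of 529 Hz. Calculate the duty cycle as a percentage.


DC = 11.6e-6 * 529 * 100 = 0.61%

0.61%


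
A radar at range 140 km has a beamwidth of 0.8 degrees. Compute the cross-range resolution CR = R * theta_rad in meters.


BW_rad = 0.013962634
CR = 140000 * 0.013962634 = 1954.8 m

1954.8 m


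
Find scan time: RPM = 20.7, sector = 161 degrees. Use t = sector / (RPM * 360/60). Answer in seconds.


t = 161 / (20.7 * 360) * 60 = 1.3 s

1.3 s
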